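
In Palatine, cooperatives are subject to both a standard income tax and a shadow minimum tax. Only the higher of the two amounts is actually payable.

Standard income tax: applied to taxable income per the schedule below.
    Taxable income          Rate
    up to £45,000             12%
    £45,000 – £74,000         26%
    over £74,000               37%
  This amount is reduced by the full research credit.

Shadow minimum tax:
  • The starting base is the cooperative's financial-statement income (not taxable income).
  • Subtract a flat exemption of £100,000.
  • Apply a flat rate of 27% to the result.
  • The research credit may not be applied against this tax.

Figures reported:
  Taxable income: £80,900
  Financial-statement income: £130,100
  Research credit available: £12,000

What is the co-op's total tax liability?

Shadow minimum tax:
  Base (financial-statement income): £130,100
  Less exemption £100,000 → base £30,100
  £30,100 × 27% = £8,127

Standard income tax:
  £45,000 × 12% = £5,400
  £29,000 × 26% = £7,540
  £6,900 × 37% = £2,553
  → £15,493
  Less research credit £12,000 → £3,493

£8,127 > £3,493, so the shadow minimum tax is the binding amount.

£8,127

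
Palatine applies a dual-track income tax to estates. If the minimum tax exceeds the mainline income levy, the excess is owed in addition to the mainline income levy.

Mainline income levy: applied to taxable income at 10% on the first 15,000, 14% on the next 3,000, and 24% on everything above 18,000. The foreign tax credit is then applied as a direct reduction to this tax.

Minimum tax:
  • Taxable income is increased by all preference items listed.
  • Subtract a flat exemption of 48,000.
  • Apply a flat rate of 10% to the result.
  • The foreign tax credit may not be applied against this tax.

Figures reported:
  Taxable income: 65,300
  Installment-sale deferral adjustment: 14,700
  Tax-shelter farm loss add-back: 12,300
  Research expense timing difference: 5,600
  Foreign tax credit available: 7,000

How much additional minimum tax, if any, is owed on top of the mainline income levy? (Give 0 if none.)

Minimum tax:
  Adjusted income: 65,300 + 14,700 + 12,300 + 5,600 = 97,900
  Less exemption 48,000 → base 49,900
  49,900 × 10% = 4,990

Mainline income levy:
  15,000 × 10% = 1,500
  3,000 × 14% = 420
  47,300 × 24% = 11,352
  → 13,272
  Less foreign tax credit 7,000 → 6,272

4,990 ≤ 6,272, so no add-on is due.

0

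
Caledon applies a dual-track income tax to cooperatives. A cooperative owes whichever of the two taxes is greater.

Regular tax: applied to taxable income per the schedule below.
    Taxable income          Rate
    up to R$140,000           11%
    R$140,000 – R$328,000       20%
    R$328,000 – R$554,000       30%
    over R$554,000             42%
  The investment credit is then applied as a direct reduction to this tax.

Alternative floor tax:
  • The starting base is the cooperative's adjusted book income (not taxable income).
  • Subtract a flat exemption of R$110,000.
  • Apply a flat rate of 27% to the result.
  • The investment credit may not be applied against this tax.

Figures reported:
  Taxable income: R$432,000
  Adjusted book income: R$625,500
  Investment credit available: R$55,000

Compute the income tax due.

R$139,185

Regular tax:
  R$140,000 × 11% = R$15,400
  R$188,000 × 20% = R$37,600
  R$104,000 × 30% = R$31,200
  → R$84,200
  Less investment credit R$55,000 → R$29,200

Alternative floor tax:
  Base (adjusted book income): R$625,500
  Less exemption R$110,000 → base R$515,500
  R$515,500 × 27% = R$139,185

R$139,185 > R$29,200, so the alternative floor tax is the binding amount.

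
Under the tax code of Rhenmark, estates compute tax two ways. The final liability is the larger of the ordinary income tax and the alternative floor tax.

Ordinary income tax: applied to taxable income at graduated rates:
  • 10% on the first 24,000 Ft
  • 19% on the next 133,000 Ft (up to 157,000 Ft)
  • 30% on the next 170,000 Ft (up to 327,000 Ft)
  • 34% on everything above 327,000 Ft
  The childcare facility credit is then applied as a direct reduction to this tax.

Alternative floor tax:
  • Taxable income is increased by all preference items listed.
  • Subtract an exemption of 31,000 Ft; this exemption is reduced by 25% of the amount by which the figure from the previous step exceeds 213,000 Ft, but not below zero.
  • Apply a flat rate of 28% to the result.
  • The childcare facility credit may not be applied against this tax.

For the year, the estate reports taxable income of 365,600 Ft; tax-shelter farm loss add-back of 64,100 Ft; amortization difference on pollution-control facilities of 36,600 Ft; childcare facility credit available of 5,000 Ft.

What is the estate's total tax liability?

130,564 Ft

Alternative floor tax:
  Adjusted income: 365,600 Ft + 64,100 Ft + 36,600 Ft = 466,300 Ft
  Exemption: 25% × (466,300 Ft − 213,000 Ft) = 63,325 Ft ≥ 31,000 Ft, so the exemption is fully phased out
  Base: 466,300 Ft − 0 Ft = 466,300 Ft
  466,300 Ft × 28% = 130,564 Ft

Ordinary income tax:
  24,000 Ft × 10% = 2,400 Ft
  133,000 Ft × 19% = 25,270 Ft
  170,000 Ft × 30% = 51,000 Ft
  38,600 Ft × 34% = 13,124 Ft
  → 91,794 Ft
  Less childcare facility credit 5,000 Ft → 86,794 Ft

130,564 Ft > 86,794 Ft, so the alternative floor tax is the binding amount.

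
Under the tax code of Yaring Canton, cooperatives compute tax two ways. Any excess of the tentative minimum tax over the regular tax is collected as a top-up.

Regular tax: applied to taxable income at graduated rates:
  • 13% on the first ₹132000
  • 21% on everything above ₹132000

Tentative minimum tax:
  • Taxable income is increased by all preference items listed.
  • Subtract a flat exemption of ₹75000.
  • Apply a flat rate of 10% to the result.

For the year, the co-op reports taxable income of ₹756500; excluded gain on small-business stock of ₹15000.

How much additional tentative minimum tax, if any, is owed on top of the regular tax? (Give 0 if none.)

₹0

Tentative minimum tax:
  Adjusted income: ₹756500 + ₹15000 = ₹771500
  Less exemption ₹75000 → base ₹696500
  ₹696500 × 10% = ₹69650

Regular tax:
  ₹132000 × 13% = ₹17160
  ₹624500 × 21% = ₹131145
  → ₹148305

₹69650 ≤ ₹148305, so no add-on is due.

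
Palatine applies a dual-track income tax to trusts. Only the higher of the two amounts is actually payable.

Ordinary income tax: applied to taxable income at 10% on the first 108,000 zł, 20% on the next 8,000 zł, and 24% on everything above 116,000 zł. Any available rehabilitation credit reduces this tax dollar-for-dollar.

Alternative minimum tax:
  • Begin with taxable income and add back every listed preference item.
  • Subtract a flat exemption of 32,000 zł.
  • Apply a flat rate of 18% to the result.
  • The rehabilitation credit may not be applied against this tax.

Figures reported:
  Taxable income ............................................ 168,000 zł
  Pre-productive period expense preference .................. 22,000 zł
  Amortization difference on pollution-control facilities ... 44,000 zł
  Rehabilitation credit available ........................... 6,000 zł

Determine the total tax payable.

Ordinary income tax:
  108,000 zł × 10% = 10,800 zł
  8,000 zł × 20% = 1,600 zł
  52,000 zł × 24% = 12,480 zł
  → 24,880 zł
  Less rehabilitation credit 6,000 zł → 18,880 zł

Alternative minimum tax:
  Adjusted income: 168,000 zł + 22,000 zł + 44,000 zł = 234,000 zł
  Less exemption 32,000 zł → base 202,000 zł
  202,000 zł × 18% = 36,360 zł

36,360 zł > 18,880 zł, so the alternative minimum tax is the binding amount.

36,360 zł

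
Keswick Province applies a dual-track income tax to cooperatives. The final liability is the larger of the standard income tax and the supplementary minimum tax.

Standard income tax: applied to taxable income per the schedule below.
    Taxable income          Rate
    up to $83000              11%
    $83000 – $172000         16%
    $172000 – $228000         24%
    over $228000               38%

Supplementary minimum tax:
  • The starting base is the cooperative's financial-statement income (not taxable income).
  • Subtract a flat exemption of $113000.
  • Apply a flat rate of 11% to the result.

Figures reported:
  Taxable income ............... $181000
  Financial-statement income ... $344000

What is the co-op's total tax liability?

$25530

Standard income tax:
  $83000 × 11% = $9130
  $89000 × 16% = $14240
  $9000 × 24% = $2160
  → $25530

Supplementary minimum tax:
  Base (financial-statement income): $344000
  Less exemption $113000 → base $231000
  $231000 × 11% = $25410

$25530 > $25410, so the standard income tax governs.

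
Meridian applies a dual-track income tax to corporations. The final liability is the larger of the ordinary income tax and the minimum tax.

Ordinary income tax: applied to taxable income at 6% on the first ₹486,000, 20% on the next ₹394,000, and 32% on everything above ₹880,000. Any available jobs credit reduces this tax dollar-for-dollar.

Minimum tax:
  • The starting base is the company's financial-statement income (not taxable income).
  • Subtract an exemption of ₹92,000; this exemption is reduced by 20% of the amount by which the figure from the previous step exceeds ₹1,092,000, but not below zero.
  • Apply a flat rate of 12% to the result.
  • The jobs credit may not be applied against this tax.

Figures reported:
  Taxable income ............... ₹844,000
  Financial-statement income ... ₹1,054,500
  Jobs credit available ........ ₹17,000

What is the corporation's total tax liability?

₹115,500

Minimum tax:
  Base (financial-statement income): ₹1,054,500
  Exemption: ₹1,054,500 ≤ ₹1,092,000, so full ₹92,000 applies
  Base: ₹1,054,500 − ₹92,000 = ₹962,500
  ₹962,500 × 12% = ₹115,500

Ordinary income tax:
  ₹486,000 × 6% = ₹29,160
  ₹358,000 × 20% = ₹71,600
  → ₹100,760
  Less jobs credit ₹17,000 → ₹83,760

₹115,500 > ₹83,760, so the minimum tax is the binding amount.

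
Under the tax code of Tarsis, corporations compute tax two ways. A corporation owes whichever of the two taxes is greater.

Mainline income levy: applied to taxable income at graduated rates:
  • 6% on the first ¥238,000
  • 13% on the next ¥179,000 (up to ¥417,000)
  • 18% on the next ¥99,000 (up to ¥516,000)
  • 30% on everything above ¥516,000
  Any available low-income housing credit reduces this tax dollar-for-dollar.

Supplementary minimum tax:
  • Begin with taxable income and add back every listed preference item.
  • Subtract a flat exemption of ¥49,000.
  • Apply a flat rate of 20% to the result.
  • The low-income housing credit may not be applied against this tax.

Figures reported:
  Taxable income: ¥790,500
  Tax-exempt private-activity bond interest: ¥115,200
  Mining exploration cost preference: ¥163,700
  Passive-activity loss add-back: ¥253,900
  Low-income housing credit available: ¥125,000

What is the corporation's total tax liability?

¥254,860

Mainline income levy:
  ¥238,000 × 6% = ¥14,280
  ¥179,000 × 13% = ¥23,270
  ¥99,000 × 18% = ¥17,820
  ¥274,500 × 30% = ¥82,350
  → ¥137,720
  Less low-income housing credit ¥125,000 → ¥12,720

Supplementary minimum tax:
  Adjusted income: ¥790,500 + ¥115,200 + ¥163,700 + ¥253,900 = ¥1,323,300
  Less exemption ¥49,000 → base ¥1,274,300
  ¥1,274,300 × 20% = ¥254,860

¥254,860 > ¥12,720, so the supplementary minimum tax is the binding amount.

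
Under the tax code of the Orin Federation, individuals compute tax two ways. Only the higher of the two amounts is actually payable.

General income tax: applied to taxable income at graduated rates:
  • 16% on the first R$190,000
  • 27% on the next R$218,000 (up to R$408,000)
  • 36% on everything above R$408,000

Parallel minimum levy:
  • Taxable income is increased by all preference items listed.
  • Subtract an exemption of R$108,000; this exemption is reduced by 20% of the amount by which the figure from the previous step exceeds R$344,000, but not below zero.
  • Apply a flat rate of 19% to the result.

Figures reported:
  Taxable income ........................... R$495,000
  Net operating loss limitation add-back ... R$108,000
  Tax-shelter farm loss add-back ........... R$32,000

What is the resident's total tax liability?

R$120,580

General income tax:
  R$190,000 × 16% = R$30,400
  R$218,000 × 27% = R$58,860
  R$87,000 × 36% = R$31,320
  → R$120,580

Parallel minimum levy:
  Adjusted income: R$495,000 + R$108,000 + R$32,000 = R$635,000
  Exemption: R$108,000 − 20% × (R$635,000 − R$344,000) = R$108,000 − R$58,200 = R$49,800
  Base: R$635,000 − R$49,800 = R$585,200
  R$585,200 × 19% = R$111,188

R$120,580 > R$111,188, so the general income tax governs.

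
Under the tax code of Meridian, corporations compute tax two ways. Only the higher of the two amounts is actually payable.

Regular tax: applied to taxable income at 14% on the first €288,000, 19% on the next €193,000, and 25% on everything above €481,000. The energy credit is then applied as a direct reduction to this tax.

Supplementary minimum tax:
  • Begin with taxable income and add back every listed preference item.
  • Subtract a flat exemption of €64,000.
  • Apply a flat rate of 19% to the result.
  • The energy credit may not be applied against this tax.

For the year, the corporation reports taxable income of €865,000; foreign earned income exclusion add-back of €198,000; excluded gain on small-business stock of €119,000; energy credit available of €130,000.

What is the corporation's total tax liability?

€212,420

Regular tax:
  €288,000 × 14% = €40,320
  €193,000 × 19% = €36,670
  €384,000 × 25% = €96,000
  → €172,990
  Less energy credit €130,000 → €42,990

Supplementary minimum tax:
  Adjusted income: €865,000 + €198,000 + €119,000 = €1,182,000
  Less exemption €64,000 → base €1,118,000
  €1,118,000 × 19% = €212,420

€212,420 > €42,990, so the supplementary minimum tax is the binding amount.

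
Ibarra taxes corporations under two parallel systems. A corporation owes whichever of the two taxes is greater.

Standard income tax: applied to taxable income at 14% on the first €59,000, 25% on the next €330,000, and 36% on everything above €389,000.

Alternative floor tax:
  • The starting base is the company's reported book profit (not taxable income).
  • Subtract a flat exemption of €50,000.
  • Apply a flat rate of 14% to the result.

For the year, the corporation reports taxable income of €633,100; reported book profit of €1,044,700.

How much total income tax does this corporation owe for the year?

€178,636

Standard income tax:
  €59,000 × 14% = €8,260
  €330,000 × 25% = €82,500
  €244,100 × 36% = €87,876
  → €178,636

Alternative floor tax:
  Base (reported book profit): €1,044,700
  Less exemption €50,000 → base €994,700
  €994,700 × 14% = €139,258

€178,636 > €139,258, so the standard income tax governs.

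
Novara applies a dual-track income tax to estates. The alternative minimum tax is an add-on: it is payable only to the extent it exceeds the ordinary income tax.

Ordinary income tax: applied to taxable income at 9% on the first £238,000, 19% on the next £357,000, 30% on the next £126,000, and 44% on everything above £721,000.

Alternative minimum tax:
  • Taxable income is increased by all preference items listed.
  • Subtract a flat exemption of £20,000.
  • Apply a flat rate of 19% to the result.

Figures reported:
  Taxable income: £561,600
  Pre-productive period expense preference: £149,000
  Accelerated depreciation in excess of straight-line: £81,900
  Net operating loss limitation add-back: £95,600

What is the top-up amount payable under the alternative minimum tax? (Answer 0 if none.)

Ordinary income tax:
  £238,000 × 9% = £21,420
  £323,600 × 19% = £61,484
  → £82,904

Alternative minimum tax:
  Adjusted income: £561,600 + £149,000 + £81,900 + £95,600 = £888,100
  Less exemption £20,000 → base £868,100
  £868,100 × 19% = £164,939

Excess of alternative minimum tax over ordinary income tax: £164,939 − £82,904 = £82,035.

£82,035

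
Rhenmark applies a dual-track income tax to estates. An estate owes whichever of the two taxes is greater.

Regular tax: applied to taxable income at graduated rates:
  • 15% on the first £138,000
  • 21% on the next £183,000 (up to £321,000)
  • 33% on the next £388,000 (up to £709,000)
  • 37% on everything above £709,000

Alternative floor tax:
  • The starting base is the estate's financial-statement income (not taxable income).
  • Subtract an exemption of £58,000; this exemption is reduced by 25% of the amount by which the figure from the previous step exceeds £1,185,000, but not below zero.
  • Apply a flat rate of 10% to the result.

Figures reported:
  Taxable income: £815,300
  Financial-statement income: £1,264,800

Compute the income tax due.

Alternative floor tax:
  Base (financial-statement income): £1,264,800
  Exemption: £58,000 − 25% × (£1,264,800 − £1,185,000) = £58,000 − £19,950 = £38,050
  Base: £1,264,800 − £38,050 = £1,226,750
  £1,226,750 × 10% = £122,675

Regular tax:
  £138,000 × 15% = £20,700
  £183,000 × 21% = £38,430
  £388,000 × 33% = £128,040
  £106,300 × 37% = £39,331
  → £226,501

£226,501 > £122,675, so the regular tax governs.

£226,501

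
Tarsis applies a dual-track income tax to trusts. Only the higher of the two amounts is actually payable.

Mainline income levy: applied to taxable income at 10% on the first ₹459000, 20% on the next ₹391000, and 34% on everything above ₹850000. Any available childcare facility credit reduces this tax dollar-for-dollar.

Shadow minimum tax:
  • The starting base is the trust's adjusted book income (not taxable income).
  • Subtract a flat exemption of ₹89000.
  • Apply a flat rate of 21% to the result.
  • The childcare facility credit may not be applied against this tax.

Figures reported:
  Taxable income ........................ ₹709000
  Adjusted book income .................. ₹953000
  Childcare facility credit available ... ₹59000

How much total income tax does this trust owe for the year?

Shadow minimum tax:
  Base (adjusted book income): ₹953000
  Less exemption ₹89000 → base ₹864000
  ₹864000 × 21% = ₹181440

Mainline income levy:
  ₹459000 × 10% = ₹45900
  ₹250000 × 20% = ₹50000
  → ₹95900
  Less childcare facility credit ₹59000 → ₹36900

₹181440 > ₹36900, so the shadow minimum tax is the binding amount.

₹181440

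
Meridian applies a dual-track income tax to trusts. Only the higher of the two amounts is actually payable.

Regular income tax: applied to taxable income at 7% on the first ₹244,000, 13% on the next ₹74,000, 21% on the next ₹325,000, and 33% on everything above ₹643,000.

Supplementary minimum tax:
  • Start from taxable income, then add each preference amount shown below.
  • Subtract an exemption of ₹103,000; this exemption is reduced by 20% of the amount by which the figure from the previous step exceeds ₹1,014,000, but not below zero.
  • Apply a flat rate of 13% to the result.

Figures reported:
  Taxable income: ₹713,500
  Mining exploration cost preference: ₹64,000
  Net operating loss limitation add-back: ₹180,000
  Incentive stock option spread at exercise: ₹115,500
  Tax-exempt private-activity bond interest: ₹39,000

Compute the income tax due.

Regular income tax:
  ₹244,000 × 7% = ₹17,080
  ₹74,000 × 13% = ₹9,620
  ₹325,000 × 21% = ₹68,250
  ₹70,500 × 33% = ₹23,265
  → ₹118,215

Supplementary minimum tax:
  Adjusted income: ₹713,500 + ₹64,000 + ₹180,000 + ₹115,500 + ₹39,000 = ₹1,112,000
  Exemption: ₹103,000 − 20% × (₹1,112,000 − ₹1,014,000) = ₹103,000 − ₹19,600 = ₹83,400
  Base: ₹1,112,000 − ₹83,400 = ₹1,028,600
  ₹1,028,600 × 13% = ₹133,718

₹133,718 > ₹118,215, so the supplementary minimum tax is the binding amount.

₹133,718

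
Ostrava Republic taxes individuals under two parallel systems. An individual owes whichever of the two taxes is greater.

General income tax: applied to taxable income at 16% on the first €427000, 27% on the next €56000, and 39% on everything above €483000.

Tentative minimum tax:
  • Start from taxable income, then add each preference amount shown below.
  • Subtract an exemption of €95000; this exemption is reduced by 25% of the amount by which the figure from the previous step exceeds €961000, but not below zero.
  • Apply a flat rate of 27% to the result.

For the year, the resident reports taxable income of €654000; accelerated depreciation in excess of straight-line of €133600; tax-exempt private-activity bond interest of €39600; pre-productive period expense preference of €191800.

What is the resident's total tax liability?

€253395

Tentative minimum tax:
  Adjusted income: €654000 + €133600 + €39600 + €191800 = €1019000
  Exemption: €95000 − 25% × (€1019000 − €961000) = €95000 − €14500 = €80500
  Base: €1019000 − €80500 = €938500
  €938500 × 27% = €253395

General income tax:
  €427000 × 16% = €68320
  €56000 × 27% = €15120
  €171000 × 39% = €66690
  → €150130

€253395 > €150130, so the tentative minimum tax is the binding amount.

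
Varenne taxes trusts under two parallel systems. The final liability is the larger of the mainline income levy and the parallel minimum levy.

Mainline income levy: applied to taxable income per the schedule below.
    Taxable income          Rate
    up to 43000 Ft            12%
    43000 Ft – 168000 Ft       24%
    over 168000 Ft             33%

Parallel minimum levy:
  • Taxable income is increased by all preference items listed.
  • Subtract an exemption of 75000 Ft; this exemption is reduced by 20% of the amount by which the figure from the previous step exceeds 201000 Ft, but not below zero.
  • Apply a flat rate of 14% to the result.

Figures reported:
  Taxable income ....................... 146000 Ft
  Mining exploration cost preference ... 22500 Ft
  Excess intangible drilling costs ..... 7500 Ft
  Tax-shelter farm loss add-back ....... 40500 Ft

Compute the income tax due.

29880 Ft

Mainline income levy:
  43000 Ft × 12% = 5160 Ft
  103000 Ft × 24% = 24720 Ft
  → 29880 Ft

Parallel minimum levy:
  Adjusted income: 146000 Ft + 22500 Ft + 7500 Ft + 40500 Ft = 216500 Ft
  Exemption: 75000 Ft − 20% × (216500 Ft − 201000 Ft) = 75000 Ft − 3100 Ft = 71900 Ft
  Base: 216500 Ft − 71900 Ft = 144600 Ft
  144600 Ft × 14% = 20244 Ft

29880 Ft > 20244 Ft, so the mainline income levy governs.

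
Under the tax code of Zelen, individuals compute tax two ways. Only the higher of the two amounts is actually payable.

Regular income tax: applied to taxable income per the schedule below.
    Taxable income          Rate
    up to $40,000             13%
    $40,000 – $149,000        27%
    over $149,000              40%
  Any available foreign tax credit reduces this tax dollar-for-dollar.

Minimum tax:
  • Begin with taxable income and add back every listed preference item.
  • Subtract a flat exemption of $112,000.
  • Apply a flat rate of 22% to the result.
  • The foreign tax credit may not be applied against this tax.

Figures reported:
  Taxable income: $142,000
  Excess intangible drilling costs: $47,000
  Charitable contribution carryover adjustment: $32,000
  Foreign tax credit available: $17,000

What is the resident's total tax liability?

Regular income tax:
  $40,000 × 13% = $5,200
  $102,000 × 27% = $27,540
  → $32,740
  Less foreign tax credit $17,000 → $15,740

Minimum tax:
  Adjusted income: $142,000 + $47,000 + $32,000 = $221,000
  Less exemption $112,000 → base $109,000
  $109,000 × 22% = $23,980

$23,980 > $15,740, so the minimum tax is the binding amount.

$23,980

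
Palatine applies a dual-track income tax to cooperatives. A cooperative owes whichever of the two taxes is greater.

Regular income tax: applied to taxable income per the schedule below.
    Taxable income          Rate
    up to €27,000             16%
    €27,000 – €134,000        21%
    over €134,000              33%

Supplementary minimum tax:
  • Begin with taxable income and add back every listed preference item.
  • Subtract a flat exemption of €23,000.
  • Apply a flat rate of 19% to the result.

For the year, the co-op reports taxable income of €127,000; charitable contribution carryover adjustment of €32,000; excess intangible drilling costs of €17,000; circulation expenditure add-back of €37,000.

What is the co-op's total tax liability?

€36,100

Regular income tax:
  €27,000 × 16% = €4,320
  €100,000 × 21% = €21,000
  → €25,320

Supplementary minimum tax:
  Adjusted income: €127,000 + €32,000 + €17,000 + €37,000 = €213,000
  Less exemption €23,000 → base €190,000
  €190,000 × 19% = €36,100

€36,100 > €25,320, so the supplementary minimum tax is the binding amount.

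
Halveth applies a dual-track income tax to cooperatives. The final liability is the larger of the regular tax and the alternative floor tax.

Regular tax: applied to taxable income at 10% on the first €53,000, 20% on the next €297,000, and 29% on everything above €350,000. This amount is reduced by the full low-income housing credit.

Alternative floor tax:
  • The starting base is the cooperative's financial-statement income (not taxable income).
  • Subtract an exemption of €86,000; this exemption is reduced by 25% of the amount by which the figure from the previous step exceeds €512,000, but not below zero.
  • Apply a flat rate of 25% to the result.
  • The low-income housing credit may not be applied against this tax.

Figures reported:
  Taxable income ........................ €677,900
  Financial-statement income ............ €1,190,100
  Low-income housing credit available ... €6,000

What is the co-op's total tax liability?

€297,525

Regular tax:
  €53,000 × 10% = €5,300
  €297,000 × 20% = €59,400
  €327,900 × 29% = €95,091
  → €159,791
  Less low-income housing credit €6,000 → €153,791

Alternative floor tax:
  Base (financial-statement income): €1,190,100
  Exemption: 25% × (€1,190,100 − €512,000) = €169,525 ≥ €86,000, so the exemption is fully phased out
  Base: €1,190,100 − €0 = €1,190,100
  €1,190,100 × 25% = €297,525

€297,525 > €153,791, so the alternative floor tax is the binding amount.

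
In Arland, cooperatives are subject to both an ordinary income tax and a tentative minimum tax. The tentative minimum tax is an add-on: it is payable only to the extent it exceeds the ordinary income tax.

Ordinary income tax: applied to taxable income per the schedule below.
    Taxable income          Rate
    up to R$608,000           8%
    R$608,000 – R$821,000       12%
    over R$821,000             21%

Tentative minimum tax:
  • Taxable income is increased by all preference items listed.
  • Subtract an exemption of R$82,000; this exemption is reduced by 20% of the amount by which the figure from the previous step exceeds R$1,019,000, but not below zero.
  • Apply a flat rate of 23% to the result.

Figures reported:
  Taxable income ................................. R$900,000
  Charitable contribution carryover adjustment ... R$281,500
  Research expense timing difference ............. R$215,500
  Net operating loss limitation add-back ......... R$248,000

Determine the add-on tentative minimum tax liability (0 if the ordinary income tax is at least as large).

R$287,560

Tentative minimum tax:
  Adjusted income: R$900,000 + R$281,500 + R$215,500 + R$248,000 = R$1,645,000
  Exemption: 20% × (R$1,645,000 − R$1,019,000) = R$125,200 ≥ R$82,000, so the exemption is fully phased out
  Base: R$1,645,000 − R$0 = R$1,645,000
  R$1,645,000 × 23% = R$378,350

Ordinary income tax:
  R$608,000 × 8% = R$48,640
  R$213,000 × 12% = R$25,560
  R$79,000 × 21% = R$16,590
  → R$90,790

Excess of tentative minimum tax over ordinary income tax: R$378,350 − R$90,790 = R$287,560.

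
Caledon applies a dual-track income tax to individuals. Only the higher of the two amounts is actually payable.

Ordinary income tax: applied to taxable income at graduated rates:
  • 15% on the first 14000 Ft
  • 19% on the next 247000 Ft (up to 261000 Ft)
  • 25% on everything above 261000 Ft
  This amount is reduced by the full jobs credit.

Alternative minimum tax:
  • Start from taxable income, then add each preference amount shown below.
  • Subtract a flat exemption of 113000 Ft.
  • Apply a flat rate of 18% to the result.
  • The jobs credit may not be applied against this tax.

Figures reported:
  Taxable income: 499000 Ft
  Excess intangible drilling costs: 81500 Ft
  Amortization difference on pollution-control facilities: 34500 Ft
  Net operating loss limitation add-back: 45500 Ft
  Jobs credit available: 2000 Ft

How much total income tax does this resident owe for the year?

106530 Ft

Ordinary income tax:
  14000 Ft × 15% = 2100 Ft
  247000 Ft × 19% = 46930 Ft
  238000 Ft × 25% = 59500 Ft
  → 108530 Ft
  Less jobs credit 2000 Ft → 106530 Ft

Alternative minimum tax:
  Adjusted income: 499000 Ft + 81500 Ft + 34500 Ft + 45500 Ft = 660500 Ft
  Less exemption 113000 Ft → base 547500 Ft
  547500 Ft × 18% = 98550 Ft

106530 Ft > 98550 Ft, so the ordinary income tax governs.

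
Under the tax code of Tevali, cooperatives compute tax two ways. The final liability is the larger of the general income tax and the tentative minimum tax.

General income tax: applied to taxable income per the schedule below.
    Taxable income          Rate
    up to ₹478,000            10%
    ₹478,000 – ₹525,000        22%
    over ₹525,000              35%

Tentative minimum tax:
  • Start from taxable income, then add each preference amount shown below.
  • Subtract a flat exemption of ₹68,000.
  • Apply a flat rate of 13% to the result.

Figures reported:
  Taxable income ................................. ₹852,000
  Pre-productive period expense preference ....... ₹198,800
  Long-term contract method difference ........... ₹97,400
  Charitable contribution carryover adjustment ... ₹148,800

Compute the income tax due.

₹172,590

General income tax:
  ₹478,000 × 10% = ₹47,800
  ₹47,000 × 22% = ₹10,340
  ₹327,000 × 35% = ₹114,450
  → ₹172,590

Tentative minimum tax:
  Adjusted income: ₹852,000 + ₹198,800 + ₹97,400 + ₹148,800 = ₹1,297,000
  Less exemption ₹68,000 → base ₹1,229,000
  ₹1,229,000 × 13% = ₹159,770

₹172,590 > ₹159,770, so the general income tax governs.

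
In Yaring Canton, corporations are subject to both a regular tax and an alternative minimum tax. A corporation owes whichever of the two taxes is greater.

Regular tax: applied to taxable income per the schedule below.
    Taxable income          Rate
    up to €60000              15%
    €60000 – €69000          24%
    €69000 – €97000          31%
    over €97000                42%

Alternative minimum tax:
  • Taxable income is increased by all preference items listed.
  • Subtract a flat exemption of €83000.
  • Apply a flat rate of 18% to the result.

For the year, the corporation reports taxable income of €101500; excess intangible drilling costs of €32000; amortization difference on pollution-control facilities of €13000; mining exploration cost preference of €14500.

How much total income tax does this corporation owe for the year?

Regular tax:
  €60000 × 15% = €9000
  €9000 × 24% = €2160
  €28000 × 31% = €8680
  €4500 × 42% = €1890
  → €21730

Alternative minimum tax:
  Adjusted income: €101500 + €32000 + €13000 + €14500 = €161000
  Less exemption €83000 → base €78000
  €78000 × 18% = €14040

€21730 > €14040, so the regular tax governs.

€21730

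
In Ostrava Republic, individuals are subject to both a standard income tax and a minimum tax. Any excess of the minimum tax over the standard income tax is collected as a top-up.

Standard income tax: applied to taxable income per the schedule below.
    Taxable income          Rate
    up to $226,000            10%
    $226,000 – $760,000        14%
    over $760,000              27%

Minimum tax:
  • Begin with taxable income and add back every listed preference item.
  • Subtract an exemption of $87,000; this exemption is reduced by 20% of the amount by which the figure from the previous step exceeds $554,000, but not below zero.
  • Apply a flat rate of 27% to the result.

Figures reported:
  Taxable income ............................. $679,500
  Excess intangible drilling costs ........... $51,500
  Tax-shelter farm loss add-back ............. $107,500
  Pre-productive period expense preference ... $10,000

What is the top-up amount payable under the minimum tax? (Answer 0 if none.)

$135,418

Standard income tax:
  $226,000 × 10% = $22,600
  $453,500 × 14% = $63,490
  → $86,090

Minimum tax:
  Adjusted income: $679,500 + $51,500 + $107,500 + $10,000 = $848,500
  Exemption: $87,000 − 20% × ($848,500 − $554,000) = $87,000 − $58,900 = $28,100
  Base: $848,500 − $28,100 = $820,400
  $820,400 × 27% = $221,508

Excess of minimum tax over standard income tax: $221,508 − $86,090 = $135,418.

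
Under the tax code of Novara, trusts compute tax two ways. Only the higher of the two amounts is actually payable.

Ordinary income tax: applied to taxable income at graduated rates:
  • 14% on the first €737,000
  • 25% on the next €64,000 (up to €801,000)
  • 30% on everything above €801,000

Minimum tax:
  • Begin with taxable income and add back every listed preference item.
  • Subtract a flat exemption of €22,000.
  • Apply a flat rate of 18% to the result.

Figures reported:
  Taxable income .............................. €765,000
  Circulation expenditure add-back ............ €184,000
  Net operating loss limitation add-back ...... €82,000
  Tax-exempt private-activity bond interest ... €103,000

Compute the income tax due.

€200,160

Ordinary income tax:
  €737,000 × 14% = €103,180
  €28,000 × 25% = €7,000
  → €110,180

Minimum tax:
  Adjusted income: €765,000 + €184,000 + €82,000 + €103,000 = €1,134,000
  Less exemption €22,000 → base €1,112,000
  €1,112,000 × 18% = €200,160

€200,160 > €110,180, so the minimum tax is the binding amount.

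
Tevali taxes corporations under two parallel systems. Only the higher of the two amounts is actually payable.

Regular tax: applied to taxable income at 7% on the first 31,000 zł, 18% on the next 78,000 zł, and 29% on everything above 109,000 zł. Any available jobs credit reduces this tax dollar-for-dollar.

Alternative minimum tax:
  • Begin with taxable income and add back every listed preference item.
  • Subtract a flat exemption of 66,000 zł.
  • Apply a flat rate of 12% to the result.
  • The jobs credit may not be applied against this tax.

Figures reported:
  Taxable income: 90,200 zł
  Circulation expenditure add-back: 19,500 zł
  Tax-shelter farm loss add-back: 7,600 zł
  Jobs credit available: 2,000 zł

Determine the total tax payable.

Alternative minimum tax:
  Adjusted income: 90,200 zł + 19,500 zł + 7,600 zł = 117,300 zł
  Less exemption 66,000 zł → base 51,300 zł
  51,300 zł × 12% = 6,156 zł

Regular tax:
  31,000 zł × 7% = 2,170 zł
  59,200 zł × 18% = 10,656 zł
  → 12,826 zł
  Less jobs credit 2,000 zł → 10,826 zł

10,826 zł > 6,156 zł, so the regular tax governs.

10,826 zł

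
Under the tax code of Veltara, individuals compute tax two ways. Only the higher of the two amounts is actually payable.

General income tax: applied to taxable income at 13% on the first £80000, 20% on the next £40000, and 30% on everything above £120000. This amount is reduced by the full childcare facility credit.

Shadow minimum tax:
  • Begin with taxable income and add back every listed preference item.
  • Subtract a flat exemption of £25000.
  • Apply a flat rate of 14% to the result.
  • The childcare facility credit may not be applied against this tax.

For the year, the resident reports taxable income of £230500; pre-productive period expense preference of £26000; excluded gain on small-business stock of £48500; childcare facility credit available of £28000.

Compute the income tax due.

£39200

General income tax:
  £80000 × 13% = £10400
  £40000 × 20% = £8000
  £110500 × 30% = £33150
  → £51550
  Less childcare facility credit £28000 → £23550

Shadow minimum tax:
  Adjusted income: £230500 + £26000 + £48500 = £305000
  Less exemption £25000 → base £280000
  £280000 × 14% = £39200

£39200 > £23550, so the shadow minimum tax is the binding amount.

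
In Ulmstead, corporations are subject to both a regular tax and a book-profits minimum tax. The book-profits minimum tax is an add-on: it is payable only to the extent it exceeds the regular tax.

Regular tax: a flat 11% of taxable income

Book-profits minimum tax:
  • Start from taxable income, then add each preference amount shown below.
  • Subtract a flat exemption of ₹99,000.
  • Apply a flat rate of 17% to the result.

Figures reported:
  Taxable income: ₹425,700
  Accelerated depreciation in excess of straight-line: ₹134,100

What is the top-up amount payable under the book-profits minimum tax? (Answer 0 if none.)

₹31,509

Regular tax:
  ₹425,700 × 11% = ₹46,827

Book-profits minimum tax:
  Adjusted income: ₹425,700 + ₹134,100 = ₹559,800
  Less exemption ₹99,000 → base ₹460,800
  ₹460,800 × 17% = ₹78,336

Excess of book-profits minimum tax over regular tax: ₹78,336 − ₹46,827 = ₹31,509.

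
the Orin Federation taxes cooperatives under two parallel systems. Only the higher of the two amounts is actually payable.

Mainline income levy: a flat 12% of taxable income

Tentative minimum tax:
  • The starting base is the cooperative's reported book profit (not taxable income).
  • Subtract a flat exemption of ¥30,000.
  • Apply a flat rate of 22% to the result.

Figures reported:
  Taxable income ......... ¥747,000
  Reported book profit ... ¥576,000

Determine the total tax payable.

Tentative minimum tax:
  Base (reported book profit): ¥576,000
  Less exemption ¥30,000 → base ¥546,000
  ¥546,000 × 22% = ¥120,120

Mainline income levy:
  ¥747,000 × 12% = ¥89,640

¥120,120 > ¥89,640, so the tentative minimum tax is the binding amount.

¥120,120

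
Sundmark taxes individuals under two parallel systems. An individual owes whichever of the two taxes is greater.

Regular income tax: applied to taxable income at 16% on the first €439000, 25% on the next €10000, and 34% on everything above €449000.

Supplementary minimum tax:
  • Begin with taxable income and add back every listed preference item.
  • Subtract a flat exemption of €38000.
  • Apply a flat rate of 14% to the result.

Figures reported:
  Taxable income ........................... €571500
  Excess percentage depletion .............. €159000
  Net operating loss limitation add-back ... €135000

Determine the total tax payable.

Regular income tax:
  €439000 × 16% = €70240
  €10000 × 25% = €2500
  €122500 × 34% = €41650
  → €114390

Supplementary minimum tax:
  Adjusted income: €571500 + €159000 + €135000 = €865500
  Less exemption €38000 → base €827500
  €827500 × 14% = €115850

€115850 > €114390, so the supplementary minimum tax is the binding amount.

€115850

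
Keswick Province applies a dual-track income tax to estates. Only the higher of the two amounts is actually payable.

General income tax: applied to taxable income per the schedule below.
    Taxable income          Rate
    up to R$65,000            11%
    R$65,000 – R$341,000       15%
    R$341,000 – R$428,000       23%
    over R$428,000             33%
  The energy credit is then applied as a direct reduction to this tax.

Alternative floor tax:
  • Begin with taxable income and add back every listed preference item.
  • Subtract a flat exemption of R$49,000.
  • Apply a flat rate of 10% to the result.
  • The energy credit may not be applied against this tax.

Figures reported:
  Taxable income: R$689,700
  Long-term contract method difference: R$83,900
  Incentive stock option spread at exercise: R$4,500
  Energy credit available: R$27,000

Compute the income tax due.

Alternative floor tax:
  Adjusted income: R$689,700 + R$83,900 + R$4,500 = R$778,100
  Less exemption R$49,000 → base R$729,100
  R$729,100 × 10% = R$72,910

General income tax:
  R$65,000 × 11% = R$7,150
  R$276,000 × 15% = R$41,400
  R$87,000 × 23% = R$20,010
  R$261,700 × 33% = R$86,361
  → R$154,921
  Less energy credit R$27,000 → R$127,921

R$127,921 > R$72,910, so the general income tax governs.

R$127,921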